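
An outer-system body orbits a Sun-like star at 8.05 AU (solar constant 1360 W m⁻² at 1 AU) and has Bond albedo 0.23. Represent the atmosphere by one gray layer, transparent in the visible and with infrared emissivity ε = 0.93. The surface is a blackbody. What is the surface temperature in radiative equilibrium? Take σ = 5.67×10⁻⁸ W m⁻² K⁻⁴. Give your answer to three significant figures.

107 K

By the inverse-square law, S = 1360/8.05² = 20.99 W m⁻².
Effective emission temperature (TOA balance): σT_e⁴ = S(1−α)/4 = 4.040 W m⁻² → T_e = 91.88 K.
The surface balance (absorbed SW + ε·downward IR = σT_s⁴) with T_a⁴ = T_s⁴/2 reduces to T_s = T_e·[2/(2−ε)]^¼ = 107.4 K.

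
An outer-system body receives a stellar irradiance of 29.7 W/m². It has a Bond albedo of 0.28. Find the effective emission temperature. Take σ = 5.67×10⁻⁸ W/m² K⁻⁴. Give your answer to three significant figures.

98.5 K

The planet absorbs (1−α)S over its disc πR² and re-emits over 4πR², so the mean absorbed flux is (1−0.28)·29.70/4 = 5.346 W/m².
In equilibrium σT⁴ equals this, so T = 98.54 K.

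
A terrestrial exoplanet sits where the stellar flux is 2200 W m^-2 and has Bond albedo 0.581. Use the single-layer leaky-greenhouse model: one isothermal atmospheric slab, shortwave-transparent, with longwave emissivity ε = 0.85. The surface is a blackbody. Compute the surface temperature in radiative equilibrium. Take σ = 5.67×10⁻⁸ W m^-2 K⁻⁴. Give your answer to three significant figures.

290 kelvin

The planet radiates to space at T_e = [S(1−α)/(4σ)]^(1/4) = 252.5 K.
The surface balance (absorbed SW + ε·downward IR = σT_s⁴) with T_a⁴ = T_s⁴/2 reduces to T_s = T_e·[2/(2−ε)]^¼ = 290.0 K.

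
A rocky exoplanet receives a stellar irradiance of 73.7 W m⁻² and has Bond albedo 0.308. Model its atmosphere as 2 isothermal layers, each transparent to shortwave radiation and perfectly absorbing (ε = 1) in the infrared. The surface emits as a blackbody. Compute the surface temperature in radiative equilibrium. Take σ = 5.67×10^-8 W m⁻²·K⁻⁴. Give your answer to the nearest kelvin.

161 K

Top-of-atmosphere balance: σT_e⁴ = S(1−α)/4 = 12.75 W m⁻² → T_e = 122.5 K.
Layer-by-layer balance gives σT_s⁴ = (N+1)σT_e⁴, so T_s = 3^¼·122.5 = 161.2 K.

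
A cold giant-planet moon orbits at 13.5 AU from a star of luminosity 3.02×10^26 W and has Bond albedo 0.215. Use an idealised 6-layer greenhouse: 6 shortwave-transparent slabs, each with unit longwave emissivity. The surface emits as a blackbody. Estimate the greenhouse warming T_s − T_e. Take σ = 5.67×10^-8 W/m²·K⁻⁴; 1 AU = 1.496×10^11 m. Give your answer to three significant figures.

Orbital distance: d = 13.5 AU = 2.020×10^12 m.
Flux at the orbit: S = L/(4πd²) = 3.02×10^26/(4π·(2.02×10^12)²) = 5.892 W/m².
Top-of-atmosphere balance: σT_e⁴ = S(1−α)/4 = 1.156 W/m² → T_e = 67.20 K.
T_s = (N+1)^(1/4)·T_e = 109.3 K.
Warming: T_s − T_e = 42.11 K.

42.1 kelvin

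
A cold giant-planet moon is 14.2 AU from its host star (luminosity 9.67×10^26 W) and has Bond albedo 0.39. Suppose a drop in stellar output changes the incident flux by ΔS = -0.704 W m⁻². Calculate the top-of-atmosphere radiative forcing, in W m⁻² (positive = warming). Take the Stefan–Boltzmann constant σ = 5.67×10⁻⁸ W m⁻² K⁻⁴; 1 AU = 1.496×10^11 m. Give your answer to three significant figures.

-0.107 W m⁻²

Orbital distance: d = 14.2 AU = 2.124×10^12 m.
Spreading L over a sphere of radius d: S = 9.67×10^26/(4π·2.12×10^12²) = 17.05 W m⁻².
ΔF = Δ[S(1−α)]/4 = (1−0.39)·-0.704/4 = -0.1074 W m⁻².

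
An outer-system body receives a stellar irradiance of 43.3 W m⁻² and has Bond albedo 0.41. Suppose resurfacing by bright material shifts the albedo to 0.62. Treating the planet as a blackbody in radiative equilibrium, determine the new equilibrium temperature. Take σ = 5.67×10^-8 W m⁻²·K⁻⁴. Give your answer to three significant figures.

With the new albedo, S(1−α₂)/4 = 4.114 W m⁻², so T₂ = 92.29 K.

92.3 kelvin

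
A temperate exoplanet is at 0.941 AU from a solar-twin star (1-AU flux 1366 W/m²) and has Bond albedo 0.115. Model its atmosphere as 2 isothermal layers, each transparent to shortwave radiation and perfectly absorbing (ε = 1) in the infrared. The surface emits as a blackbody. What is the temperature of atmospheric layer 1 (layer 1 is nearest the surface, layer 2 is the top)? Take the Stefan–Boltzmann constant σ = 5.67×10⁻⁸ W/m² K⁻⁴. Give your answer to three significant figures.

331 K

By the inverse-square law, S = 1366/0.941² = 1543 W/m².
The effective emission temperature is T_e = [S(1−α)/(4σ)]^¼ = 278.5 K.
The net upward flux σT_e⁴ is constant between every pair of levels, so T_k⁴ = (N+1−k)T_e⁴.
With k = 1: T_1 = (2+1−1)^¼·278.5 K = 331.2 K.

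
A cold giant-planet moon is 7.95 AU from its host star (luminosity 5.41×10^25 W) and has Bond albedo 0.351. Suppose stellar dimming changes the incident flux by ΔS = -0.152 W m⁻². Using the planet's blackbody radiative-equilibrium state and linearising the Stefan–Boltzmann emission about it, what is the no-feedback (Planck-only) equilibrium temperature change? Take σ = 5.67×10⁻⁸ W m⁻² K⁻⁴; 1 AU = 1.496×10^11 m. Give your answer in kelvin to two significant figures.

d = 7.95 × 1.496×10^11 m = 1.189×10^12 m.
Spreading L over a sphere of radius d: S = 5.41×10^25/(4π·1.19×10^12²) = 3.044 W m⁻².
Reference equilibrium: T_e = [S(1−α)/(4σ)]^(1/4) = 54.32 K.
TOA radiative forcing: ΔF = (1−α)ΔS/4 = 0.649·(-0.152)/4 = -0.02466 W m⁻².
Linearising σT⁴ gives d(σT⁴)/dT = 4σT_e³ = 0.03636 W m⁻² per K.
ΔT₀ = ΔF/λ_P = -0.02466/0.03636 = -0.678 K.

-0.68 K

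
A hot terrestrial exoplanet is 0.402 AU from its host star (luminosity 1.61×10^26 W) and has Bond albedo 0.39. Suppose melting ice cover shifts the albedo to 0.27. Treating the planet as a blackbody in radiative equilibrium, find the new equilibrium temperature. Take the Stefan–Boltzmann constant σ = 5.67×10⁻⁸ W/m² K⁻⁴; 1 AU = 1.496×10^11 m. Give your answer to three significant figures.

d = 0.402 × 1.496×10^11 m = 6.014×10^10 m.
Flux at the orbit: S = L/(4πd²) = 1.61×10^26/(4π·(6.01×10^10)²) = 3542 W/m².
With the new albedo, S(1−α₂)/4 = 646.5 W/m², so T₂ = 326.8 K.

327 K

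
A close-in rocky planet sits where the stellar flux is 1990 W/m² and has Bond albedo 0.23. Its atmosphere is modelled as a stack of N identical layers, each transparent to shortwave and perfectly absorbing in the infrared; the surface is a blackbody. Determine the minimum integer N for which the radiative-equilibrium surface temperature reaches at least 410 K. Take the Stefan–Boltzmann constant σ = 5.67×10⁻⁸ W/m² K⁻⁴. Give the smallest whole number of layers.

4

OLR = S(1−α)/4 = 383.1 W/m²; the top layer radiates at T_e = 286.7 K.
Need (N+1)T_e⁴ ≥ T_s⁴, i.e. N+1 ≥ (410/286.7)⁴ = 4.182.
Rounding up, N = 4.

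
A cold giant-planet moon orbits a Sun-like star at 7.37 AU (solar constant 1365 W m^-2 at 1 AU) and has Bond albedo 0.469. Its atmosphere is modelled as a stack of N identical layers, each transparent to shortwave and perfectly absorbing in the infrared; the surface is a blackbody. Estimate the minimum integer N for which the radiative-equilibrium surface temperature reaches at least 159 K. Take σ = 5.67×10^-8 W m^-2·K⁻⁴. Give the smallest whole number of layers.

Flux at the orbit: S = 1365/(7.37)² = 25.13 W m^-2.
The effective emission temperature is T_e = [S(1−α)/(4σ)]^¼ = 87.58 K.
Since T_s⁴ = (N+1)T_e⁴, we need N ≥ (T_s/T_e)⁴ − 1 = 9.863.
The minimum whole number is N = 10.

10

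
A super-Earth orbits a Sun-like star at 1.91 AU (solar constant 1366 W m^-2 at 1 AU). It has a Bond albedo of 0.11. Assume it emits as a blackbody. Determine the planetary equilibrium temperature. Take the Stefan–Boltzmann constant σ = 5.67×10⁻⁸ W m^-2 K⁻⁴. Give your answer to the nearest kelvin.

196 K

Flux at the orbit: S = 1366/(1.91)² = 374.4 W m^-2.
Averaging over the sphere, the absorbed flux is S(1−α)/4 = 83.31 W m^-2.
Balancing against σT⁴: T = (83.31/5.67×10⁻⁸)^(1/4) = 195.8 K.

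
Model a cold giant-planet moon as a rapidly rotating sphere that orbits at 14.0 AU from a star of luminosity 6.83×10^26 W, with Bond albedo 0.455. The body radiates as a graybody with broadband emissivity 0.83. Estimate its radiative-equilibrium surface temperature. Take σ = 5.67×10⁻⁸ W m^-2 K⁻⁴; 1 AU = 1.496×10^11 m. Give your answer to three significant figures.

77.4 kelvin

d = 14.0 × 1.496×10^11 m = 2.094×10^12 m.
Flux at the orbit: S = L/(4πd²) = 6.83×10^26/(4π·(2.09×10^12)²) = 12.39 W m^-2.
Absorbed flux (global mean): S(1−α)/4 = 12.39·0.545/4 = 1.688 W m^-2.
Equating to εσT⁴ with ε = 0.83: T = (1.688/0.83σ)^(1/4) = 77.39 K.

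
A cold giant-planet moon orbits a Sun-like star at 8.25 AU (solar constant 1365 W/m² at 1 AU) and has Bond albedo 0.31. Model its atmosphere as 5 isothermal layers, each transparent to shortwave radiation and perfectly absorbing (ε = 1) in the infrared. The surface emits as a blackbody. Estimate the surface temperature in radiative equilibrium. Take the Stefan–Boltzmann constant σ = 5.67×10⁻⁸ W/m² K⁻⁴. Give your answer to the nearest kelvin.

By the inverse-square law, S = 1365/8.25² = 20.06 W/m².
OLR = S(1−α)/4 = 3.460 W/m²; the top layer radiates at T_e = 88.38 K.
For an N-layer opaque stack, T_s⁴ = (N+1)T_e⁴, hence T_s = (6)^(1/4)×88.38 K = 138.3 K.

138 kelvin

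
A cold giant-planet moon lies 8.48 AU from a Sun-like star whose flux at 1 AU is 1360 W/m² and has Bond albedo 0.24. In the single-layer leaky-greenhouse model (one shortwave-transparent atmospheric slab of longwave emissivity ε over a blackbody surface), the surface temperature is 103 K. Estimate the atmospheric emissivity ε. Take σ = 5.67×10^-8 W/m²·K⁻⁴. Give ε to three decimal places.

By the inverse-square law, S = 1360/8.48² = 18.91 W/m².
Effective temperature: T_e = [S(1−α)/(4σ)]^(1/4) = 89.22 K.
Since (2−ε)/2 = (T_e/T_s)⁴ = 0.5631, ε = 0.8738.

0.874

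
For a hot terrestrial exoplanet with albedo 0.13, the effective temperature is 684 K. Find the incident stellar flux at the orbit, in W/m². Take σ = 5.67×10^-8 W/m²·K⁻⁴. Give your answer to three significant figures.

57100 W/m²

From S(1−α)/4 = σT⁴: S = 4σT⁴/(1−α).
σT⁴ = 5.67×10⁻⁸·(684)⁴ = 12410 W/m².
So S = 4×12410/(1−0.13) = 57060 W/m².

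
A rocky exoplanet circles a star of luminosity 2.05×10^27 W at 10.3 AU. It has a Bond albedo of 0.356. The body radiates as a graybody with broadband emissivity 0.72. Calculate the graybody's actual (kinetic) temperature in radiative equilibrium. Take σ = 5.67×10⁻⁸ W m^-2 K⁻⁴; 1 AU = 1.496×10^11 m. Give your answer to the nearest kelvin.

128 kelvin

d = 10.3 × 1.496×10^11 m = 1.541×10^12 m.
Flux at the orbit: S = L/(4πd²) = 2.05×10^27/(4π·(1.54×10^12)²) = 68.71 W m^-2.
The planet absorbs (1−α)S over its disc πR² and re-emits over 4πR², so the mean absorbed flux is (1−0.356)·68.71/4 = 11.06 W m^-2.
Radiative balance εσT⁴ = 11.06 gives T = [11.06/(0.72·σ)]^(1/4) = 128.3 K.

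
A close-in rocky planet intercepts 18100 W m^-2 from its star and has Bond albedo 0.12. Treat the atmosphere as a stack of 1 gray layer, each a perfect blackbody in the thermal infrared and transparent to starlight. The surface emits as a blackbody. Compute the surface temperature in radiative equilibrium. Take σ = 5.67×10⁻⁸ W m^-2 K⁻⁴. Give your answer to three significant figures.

The effective emission temperature is T_e = [S(1−α)/(4σ)]^¼ = 514.8 K.
With N = 1 opaque layers, T_s = (N+1)^(1/4)·T_e = 2^(1/4)·514.8 = 612.2 K.

612 K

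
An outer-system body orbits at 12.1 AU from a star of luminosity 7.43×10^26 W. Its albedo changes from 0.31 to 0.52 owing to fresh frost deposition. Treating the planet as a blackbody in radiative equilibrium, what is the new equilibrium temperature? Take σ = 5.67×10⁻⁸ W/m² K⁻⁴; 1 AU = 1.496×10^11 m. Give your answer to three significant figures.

78.6 K

d = 12.1 × 1.496×10^11 m = 1.810×10^12 m.
S = L/(4πd²) = 18.04 W/m².
New equilibrium: T₂ = [(1−0.52)·18.04/(4σ)]^(1/4) = 78.61 K.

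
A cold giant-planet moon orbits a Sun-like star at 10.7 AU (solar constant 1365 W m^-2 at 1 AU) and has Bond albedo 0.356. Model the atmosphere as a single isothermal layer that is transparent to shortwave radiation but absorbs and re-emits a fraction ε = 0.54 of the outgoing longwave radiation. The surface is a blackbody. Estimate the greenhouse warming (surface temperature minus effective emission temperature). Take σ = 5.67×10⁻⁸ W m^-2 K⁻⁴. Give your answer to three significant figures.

6.24 K

Flux at the orbit: S = 1365/(10.7)² = 11.92 W m^-2.
At the top of the atmosphere, σT_e⁴ = S(1−α)/4 = 1.920 W m^-2, giving T_e = 76.28 K.
The surface balance (absorbed SW + ε·downward IR = σT_s⁴) with T_a⁴ = T_s⁴/2 reduces to T_s = T_e·[2/(2−ε)]^¼ = 82.52 K.
T_s − T_e = 82.52 − 76.28 = 6.244 K.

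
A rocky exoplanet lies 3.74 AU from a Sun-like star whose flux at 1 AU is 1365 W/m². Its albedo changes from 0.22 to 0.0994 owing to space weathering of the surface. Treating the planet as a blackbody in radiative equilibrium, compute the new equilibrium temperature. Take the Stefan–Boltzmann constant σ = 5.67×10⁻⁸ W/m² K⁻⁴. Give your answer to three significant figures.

By the inverse-square law, S = 1365/3.74² = 97.59 W/m².
With the new albedo, S(1−α₂)/4 = 21.97 W/m², so T₂ = 140.3 K.

140 K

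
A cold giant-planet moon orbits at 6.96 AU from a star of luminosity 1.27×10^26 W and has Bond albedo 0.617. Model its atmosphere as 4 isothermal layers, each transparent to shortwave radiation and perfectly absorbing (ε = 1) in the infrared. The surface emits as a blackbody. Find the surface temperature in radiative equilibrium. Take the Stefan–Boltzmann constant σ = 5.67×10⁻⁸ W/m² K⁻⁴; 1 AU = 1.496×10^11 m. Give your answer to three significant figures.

Orbital distance: d = 6.96 AU = 1.041×10^12 m.
Spreading L over a sphere of radius d: S = 1.27×10^26/(4π·1.04×10^12²) = 9.322 W/m².
Top-of-atmosphere balance: σT_e⁴ = S(1−α)/4 = 0.8926 W/m² → T_e = 62.99 K.
Layer-by-layer balance gives σT_s⁴ = (N+1)σT_e⁴, so T_s = 5^¼·62.99 = 94.19 K.

94.2 K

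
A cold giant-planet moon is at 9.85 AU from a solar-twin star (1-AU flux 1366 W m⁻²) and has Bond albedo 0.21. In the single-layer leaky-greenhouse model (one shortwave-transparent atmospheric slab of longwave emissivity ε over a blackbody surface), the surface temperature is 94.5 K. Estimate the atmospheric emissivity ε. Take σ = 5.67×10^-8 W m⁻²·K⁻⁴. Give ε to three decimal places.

0.770

Irradiance scales as 1/d², so S = 1366 W m⁻² × (1/9.85)² = 14.08 W m⁻².
First, T_e = [14.08·(1−0.21)/(4σ)]^(1/4) = 83.68 K.
Since (2−ε)/2 = (T_e/T_s)⁴ = 0.6149, ε = 0.7701.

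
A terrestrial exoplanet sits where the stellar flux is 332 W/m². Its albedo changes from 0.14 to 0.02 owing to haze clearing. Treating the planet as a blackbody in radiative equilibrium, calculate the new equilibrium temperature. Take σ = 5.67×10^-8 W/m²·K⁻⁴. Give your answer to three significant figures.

New equilibrium: T₂ = [(1−0.02)·332.0/(4σ)]^(1/4) = 194.6 K.

195 kelvin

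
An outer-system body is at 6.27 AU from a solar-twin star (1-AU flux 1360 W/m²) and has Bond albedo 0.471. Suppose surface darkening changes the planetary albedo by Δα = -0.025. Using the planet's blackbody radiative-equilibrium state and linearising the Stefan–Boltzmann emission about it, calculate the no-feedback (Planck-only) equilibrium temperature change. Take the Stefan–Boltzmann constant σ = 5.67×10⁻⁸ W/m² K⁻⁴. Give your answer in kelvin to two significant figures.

Irradiance scales as 1/d², so S = 1360 W/m² × (1/6.27)² = 34.59 W/m².
Unperturbed T_e = [34.59·(1−0.471)/(4σ)]^¼ = 94.78 K.
ΔF = −(S/4)Δα = −(34.59/4)×(-0.025) = 0.2162 W/m².
The Planck feedback parameter is 4σT_e³ = 0.1931 W/m²/K.
Hence the no-feedback warming is ΔF/(4σT_e³) = 1.12 K.

1.1 K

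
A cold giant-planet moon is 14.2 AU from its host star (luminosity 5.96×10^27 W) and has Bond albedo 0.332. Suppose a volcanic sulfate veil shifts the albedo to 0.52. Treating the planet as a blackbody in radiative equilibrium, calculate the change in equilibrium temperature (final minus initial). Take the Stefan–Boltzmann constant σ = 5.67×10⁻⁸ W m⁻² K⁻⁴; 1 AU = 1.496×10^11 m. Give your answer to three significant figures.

-10.5 K

d = 14.2 × 1.496×10^11 m = 2.124×10^12 m.
S = L/(4πd²) = 105.1 W m⁻².
Initial: T₁ = [S(1−0.332)/(4σ)]^(1/4) = 132.6 K.
With α = 0.52, T₂ = 122.1 K.
Change: 122.1 − 132.6 = -10.52 K.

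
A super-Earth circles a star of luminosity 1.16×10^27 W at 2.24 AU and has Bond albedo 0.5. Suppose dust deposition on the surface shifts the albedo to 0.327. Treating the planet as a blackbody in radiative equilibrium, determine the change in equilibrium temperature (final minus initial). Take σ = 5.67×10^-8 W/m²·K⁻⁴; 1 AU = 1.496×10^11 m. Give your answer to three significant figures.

15.9 K

Orbital distance: d = 2.24 AU = 3.351×10^11 m.
Flux at the orbit: S = L/(4πd²) = 1.16×10^27/(4π·(3.35×10^11)²) = 822.0 W/m².
Before: T₁ = [822.0·0.5/(4σ)]^(1/4) = 206.3 K.
With α = 0.327, T₂ = 222.2 K.
Change: 222.2 − 206.3 = 15.91 K.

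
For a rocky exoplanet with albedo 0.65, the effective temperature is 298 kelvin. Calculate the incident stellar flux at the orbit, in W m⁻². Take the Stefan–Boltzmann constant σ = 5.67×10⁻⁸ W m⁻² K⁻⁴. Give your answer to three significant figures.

5110 W m⁻²

Invert the energy balance for S: S = 4σT⁴/(1−α).
The emitted flux is σT⁴ = 447.1 W m⁻².
So S = 4×447.1/(1−0.65) = 5110 W m⁻².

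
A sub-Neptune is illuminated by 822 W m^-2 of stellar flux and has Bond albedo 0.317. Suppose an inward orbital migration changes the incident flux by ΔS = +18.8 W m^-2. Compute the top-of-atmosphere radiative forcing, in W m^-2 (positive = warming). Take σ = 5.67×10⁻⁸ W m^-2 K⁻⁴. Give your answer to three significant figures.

TOA radiative forcing: ΔF = (1−α)ΔS/4 = 0.683·(+18.8)/4 = 3.210 W m^-2.

3.21 W m^-2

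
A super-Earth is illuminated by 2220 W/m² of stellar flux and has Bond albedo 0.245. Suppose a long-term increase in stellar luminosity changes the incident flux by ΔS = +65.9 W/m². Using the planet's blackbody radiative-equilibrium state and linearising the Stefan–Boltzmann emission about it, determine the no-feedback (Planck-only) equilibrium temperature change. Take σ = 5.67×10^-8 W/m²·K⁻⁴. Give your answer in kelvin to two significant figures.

2.2 K

Reference equilibrium: T_e = [S(1−α)/(4σ)]^(1/4) = 293.2 K.
TOA radiative forcing: ΔF = (1−α)ΔS/4 = 0.755·(+65.9)/4 = 12.44 W/m².
Planck response: λ_P = 4σT_e³ = 4·5.67×10⁻⁸·(293.2)³ = 5.717 W/m²/K.
So ΔT₀ = 12.44/5.717 = 2.18 K.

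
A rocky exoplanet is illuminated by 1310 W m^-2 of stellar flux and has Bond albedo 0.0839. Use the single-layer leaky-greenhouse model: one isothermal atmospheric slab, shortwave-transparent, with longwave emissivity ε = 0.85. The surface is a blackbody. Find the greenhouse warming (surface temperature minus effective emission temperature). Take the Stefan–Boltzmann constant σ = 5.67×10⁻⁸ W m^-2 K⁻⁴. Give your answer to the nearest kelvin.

The planet radiates to space at T_e = [S(1−α)/(4σ)]^(1/4) = 269.7 K.
For a single slab of emissivity ε, T_s⁴ = 2T_e⁴/(2−ε); thus T_s = 269.7·(1.739)^(1/4) = 309.7 K.
The atmosphere warms the surface by 40.02 K.

40 kelvin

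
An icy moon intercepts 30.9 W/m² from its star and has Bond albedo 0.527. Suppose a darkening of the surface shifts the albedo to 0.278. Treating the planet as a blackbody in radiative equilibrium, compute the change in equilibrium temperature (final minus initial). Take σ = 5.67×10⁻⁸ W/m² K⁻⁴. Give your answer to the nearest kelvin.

With α = 0.527, T₁ = 89.60 K.
With α = 0.278, T₂ = 99.59 K.
Change: 99.59 − 89.60 = 9.992 K.

10 K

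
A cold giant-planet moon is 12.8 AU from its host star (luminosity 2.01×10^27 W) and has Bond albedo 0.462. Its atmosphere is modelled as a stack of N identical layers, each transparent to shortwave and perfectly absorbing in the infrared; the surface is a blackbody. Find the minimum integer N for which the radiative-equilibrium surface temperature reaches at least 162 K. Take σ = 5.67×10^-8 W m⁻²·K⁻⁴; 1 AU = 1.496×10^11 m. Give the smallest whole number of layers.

6

Orbital distance: d = 12.8 AU = 1.915×10^12 m.
S = L/(4πd²) = 43.62 W m⁻².
The effective emission temperature is T_e = [S(1−α)/(4σ)]^¼ = 100.9 K.
T_s = (N+1)^(1/4)·T_e ≥ 162 K requires N+1 ≥ (T_s/T_e)⁴ = (162/100.9)⁴ = 6.656.
So N ≥ 5.656; the smallest integer is N = 6.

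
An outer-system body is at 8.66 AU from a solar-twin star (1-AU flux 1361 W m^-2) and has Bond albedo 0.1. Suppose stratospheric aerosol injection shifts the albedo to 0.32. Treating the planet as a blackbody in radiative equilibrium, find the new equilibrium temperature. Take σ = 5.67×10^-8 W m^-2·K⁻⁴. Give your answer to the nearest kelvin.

Irradiance scales as 1/d², so S = 1361 W m^-2 × (1/8.66)² = 18.15 W m^-2.
T₂ = [S(1−α₂)/(4σ)]^(1/4) = [18.15·0.68/(4σ)]^(1/4) = 85.89 K.

86 kelvin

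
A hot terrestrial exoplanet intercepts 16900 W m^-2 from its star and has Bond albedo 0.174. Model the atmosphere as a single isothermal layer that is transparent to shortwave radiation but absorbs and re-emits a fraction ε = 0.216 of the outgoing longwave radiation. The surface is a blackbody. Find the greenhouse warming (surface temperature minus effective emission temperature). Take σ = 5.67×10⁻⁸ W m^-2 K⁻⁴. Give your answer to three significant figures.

The planet radiates to space at T_e = [S(1−α)/(4σ)]^(1/4) = 498.1 K.
For a single slab of emissivity ε, T_s⁴ = 2T_e⁴/(2−ε); thus T_s = 498.1·(1.121)^(1/4) = 512.5 K.
T_s − T_e = 512.5 − 498.1 = 14.44 K.

14.4 K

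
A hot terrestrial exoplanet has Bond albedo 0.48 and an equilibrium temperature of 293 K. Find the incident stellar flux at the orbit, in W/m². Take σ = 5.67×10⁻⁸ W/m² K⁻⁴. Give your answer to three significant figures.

Invert the energy balance for S: S = 4σT⁴/(1−α).
The emitted flux is σT⁴ = 417.9 W/m².
S = 4·417.9/0.52 = 3214 W/m².

3210 W/m²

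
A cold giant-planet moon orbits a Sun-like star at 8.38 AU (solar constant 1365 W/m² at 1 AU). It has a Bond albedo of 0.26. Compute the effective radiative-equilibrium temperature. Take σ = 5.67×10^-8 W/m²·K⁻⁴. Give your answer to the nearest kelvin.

89 K

By the inverse-square law, S = 1365/8.38² = 19.44 W/m².
Averaging over the sphere, the absorbed flux is S(1−α)/4 = 3.596 W/m².
Set σT⁴ = 3.596 → T = (3.596/σ)^(1/4) = 89.24 K.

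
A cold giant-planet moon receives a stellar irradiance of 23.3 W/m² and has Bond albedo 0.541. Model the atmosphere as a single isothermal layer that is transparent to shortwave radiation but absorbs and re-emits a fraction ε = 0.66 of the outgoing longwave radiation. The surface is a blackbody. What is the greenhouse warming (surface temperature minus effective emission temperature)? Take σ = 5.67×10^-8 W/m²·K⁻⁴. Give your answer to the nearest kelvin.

Effective emission temperature (TOA balance): σT_e⁴ = S(1−α)/4 = 2.674 W/m² → T_e = 82.87 K.
For a single slab of emissivity ε, T_s⁴ = 2T_e⁴/(2−ε); thus T_s = 82.87·(1.493)^(1/4) = 91.59 K.
The atmosphere warms the surface by 8.726 K.

9 K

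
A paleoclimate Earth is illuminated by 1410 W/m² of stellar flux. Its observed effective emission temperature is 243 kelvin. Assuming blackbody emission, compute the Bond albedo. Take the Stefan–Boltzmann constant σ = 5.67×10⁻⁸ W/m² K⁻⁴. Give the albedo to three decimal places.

0.439

From σT⁴ = S(1−α)/4 we invert for α: 1−α = 4σT⁴/S.
σT⁴ = 197.7 W/m², so 4σT⁴ = 790.8 W/m².
Hence α = 1 − 790.8/1410 = 0.4391.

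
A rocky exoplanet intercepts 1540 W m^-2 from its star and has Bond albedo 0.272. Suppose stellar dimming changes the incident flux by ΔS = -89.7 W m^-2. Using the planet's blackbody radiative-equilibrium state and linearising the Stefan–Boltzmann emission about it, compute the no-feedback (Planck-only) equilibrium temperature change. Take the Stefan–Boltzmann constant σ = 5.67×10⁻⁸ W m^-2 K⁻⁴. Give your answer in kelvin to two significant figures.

Unperturbed T_e = [1540·(1−0.272)/(4σ)]^¼ = 265.2 K.
Only a fraction (1−α) is absorbed and it's spread over 4πR², so ΔF = (1−α)ΔS/4 = -16.33 W m^-2.
The Planck feedback parameter is 4σT_e³ = 4.228 W m^-2/K.
ΔT₀ = ΔF/λ_P = -16.33/4.228 = -3.86 K.

-3.9 K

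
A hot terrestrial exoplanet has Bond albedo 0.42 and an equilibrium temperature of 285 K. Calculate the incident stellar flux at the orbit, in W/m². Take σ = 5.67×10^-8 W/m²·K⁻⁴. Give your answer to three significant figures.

2580 W/m²

From S(1−α)/4 = σT⁴: S = 4σT⁴/(1−α).
σT⁴ = 5.67×10⁻⁸·(285)⁴ = 374.1 W/m².
S = 4·374.1/0.58 = 2580 W/m².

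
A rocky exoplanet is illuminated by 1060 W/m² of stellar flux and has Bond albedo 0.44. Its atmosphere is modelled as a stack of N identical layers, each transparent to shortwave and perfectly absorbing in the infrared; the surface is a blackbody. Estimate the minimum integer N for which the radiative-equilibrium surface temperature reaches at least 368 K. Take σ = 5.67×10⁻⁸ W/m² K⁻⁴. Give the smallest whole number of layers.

The effective emission temperature is T_e = [S(1−α)/(4σ)]^¼ = 226.2 K.
Need (N+1)T_e⁴ ≥ T_s⁴, i.e. N+1 ≥ (368/226.2)⁴ = 7.007.
Rounding up, N = 7.

7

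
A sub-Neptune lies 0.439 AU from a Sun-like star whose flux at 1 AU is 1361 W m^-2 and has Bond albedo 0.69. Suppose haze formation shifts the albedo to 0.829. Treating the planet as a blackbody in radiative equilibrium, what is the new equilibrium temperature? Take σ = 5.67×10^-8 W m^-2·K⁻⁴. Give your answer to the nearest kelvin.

Flux at the orbit: S = 1361/(0.439)² = 7062 W m^-2.
New equilibrium: T₂ = [(1−0.829)·7062/(4σ)]^(1/4) = 270.1 K.

270 K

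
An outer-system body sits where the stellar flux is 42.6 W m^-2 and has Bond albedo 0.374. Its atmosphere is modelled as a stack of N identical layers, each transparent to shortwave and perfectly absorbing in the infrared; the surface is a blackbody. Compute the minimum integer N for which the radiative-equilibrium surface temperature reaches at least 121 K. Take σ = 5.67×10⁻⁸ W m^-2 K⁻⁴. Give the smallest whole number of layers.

1

Top-of-atmosphere balance: σT_e⁴ = S(1−α)/4 = 6.667 W m^-2 → T_e = 104.1 K.
T_s = (N+1)^(1/4)·T_e ≥ 121 K requires N+1 ≥ (T_s/T_e)⁴ = (121/104.1)⁴ = 1.823.
So N ≥ 0.823; the smallest integer is N = 1.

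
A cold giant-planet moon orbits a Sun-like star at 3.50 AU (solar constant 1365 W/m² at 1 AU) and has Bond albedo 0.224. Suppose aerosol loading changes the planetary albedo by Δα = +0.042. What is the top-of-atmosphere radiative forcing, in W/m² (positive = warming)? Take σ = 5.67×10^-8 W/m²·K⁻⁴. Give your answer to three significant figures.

-1.17 W/m²

By the inverse-square law, S = 1365/3.50² = 111.4 W/m².
ΔF = −(S/4)Δα = −(111.4/4)×(+0.042) = -1.170 W/m².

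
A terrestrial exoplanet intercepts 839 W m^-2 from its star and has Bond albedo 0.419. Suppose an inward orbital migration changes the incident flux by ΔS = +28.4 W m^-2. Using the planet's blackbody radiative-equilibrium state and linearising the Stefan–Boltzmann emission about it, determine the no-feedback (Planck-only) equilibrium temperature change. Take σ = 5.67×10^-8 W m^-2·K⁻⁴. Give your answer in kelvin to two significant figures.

1.8 kelvin

The baseline emission temperature is T_e = 215.3 K.
Only a fraction (1−α) is absorbed and it's spread over 4πR², so ΔF = (1−α)ΔS/4 = 4.125 W m^-2.
Linearising σT⁴ gives d(σT⁴)/dT = 4σT_e³ = 2.264 W m^-2 per K.
Hence the no-feedback warming is ΔF/(4σT_e³) = 1.82 K.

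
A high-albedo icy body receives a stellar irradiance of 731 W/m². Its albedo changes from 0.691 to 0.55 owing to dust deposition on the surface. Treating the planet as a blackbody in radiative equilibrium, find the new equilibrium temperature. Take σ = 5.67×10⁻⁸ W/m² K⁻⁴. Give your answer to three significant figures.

195 K

New equilibrium: T₂ = [(1−0.55)·731.0/(4σ)]^(1/4) = 195.2 K.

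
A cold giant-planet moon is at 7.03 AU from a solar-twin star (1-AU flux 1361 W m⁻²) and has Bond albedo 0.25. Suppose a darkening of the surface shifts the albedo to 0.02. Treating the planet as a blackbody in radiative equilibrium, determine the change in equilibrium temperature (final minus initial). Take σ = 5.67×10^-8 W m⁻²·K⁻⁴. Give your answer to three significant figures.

6.76 kelvin

By the inverse-square law, S = 1361/7.03² = 27.54 W m⁻².
Before: T₁ = [27.54·0.75/(4σ)]^(1/4) = 97.69 K.
Final:   T₂ = [S(1−0.02)/(4σ)]^(1/4) = 104.4 K.
ΔT = T₂ − T₁ = 6.756 K.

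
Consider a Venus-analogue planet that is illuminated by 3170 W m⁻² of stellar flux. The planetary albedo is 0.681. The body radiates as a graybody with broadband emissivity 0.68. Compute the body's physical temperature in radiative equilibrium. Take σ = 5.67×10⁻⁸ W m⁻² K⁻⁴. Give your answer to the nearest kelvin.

285 K

The planet absorbs (1−α)S over its disc πR² and re-emits over 4πR², so the mean absorbed flux is (1−0.681)·3170/4 = 252.8 W m⁻².
Equating to εσT⁴ with ε = 0.68: T = (252.8/0.68σ)^(1/4) = 284.6 K.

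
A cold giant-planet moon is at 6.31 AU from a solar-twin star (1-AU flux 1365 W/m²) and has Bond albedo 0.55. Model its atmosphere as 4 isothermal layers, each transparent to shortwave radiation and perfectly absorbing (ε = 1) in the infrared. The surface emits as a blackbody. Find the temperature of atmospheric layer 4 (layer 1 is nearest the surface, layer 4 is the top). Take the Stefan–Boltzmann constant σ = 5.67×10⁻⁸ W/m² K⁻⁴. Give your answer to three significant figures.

90.8 K

By the inverse-square law, S = 1365/6.31² = 34.28 W/m².
The effective emission temperature is T_e = [S(1−α)/(4σ)]^¼ = 90.82 K.
Each opaque layer satisfies 2T_j⁴ = T_{j−1}⁴ + T_{j+1}⁴, giving T_k⁴ = (N+1−k)T_e⁴.
With k = 4: T_4 = (4+1−4)^¼·90.82 K = 90.82 K.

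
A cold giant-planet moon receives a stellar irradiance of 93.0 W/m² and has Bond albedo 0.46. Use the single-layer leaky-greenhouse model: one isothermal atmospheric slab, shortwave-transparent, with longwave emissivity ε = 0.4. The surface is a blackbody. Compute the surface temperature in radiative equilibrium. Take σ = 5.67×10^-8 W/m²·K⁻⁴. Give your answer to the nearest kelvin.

Effective emission temperature (TOA balance): σT_e⁴ = S(1−α)/4 = 12.56 W/m² → T_e = 122.0 K.
The surface balance (absorbed SW + ε·downward IR = σT_s⁴) with T_a⁴ = T_s⁴/2 reduces to T_s = T_e·[2/(2−ε)]^¼ = 129.0 K.

129 K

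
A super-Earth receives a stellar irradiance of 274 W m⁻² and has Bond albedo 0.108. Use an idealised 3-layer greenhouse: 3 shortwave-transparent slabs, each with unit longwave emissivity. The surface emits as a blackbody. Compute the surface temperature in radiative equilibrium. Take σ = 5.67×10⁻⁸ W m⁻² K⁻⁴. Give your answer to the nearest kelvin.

The effective emission temperature is T_e = [S(1−α)/(4σ)]^¼ = 181.2 K.
Layer-by-layer balance gives σT_s⁴ = (N+1)σT_e⁴, so T_s = 4^¼·181.2 = 256.2 K.

256 K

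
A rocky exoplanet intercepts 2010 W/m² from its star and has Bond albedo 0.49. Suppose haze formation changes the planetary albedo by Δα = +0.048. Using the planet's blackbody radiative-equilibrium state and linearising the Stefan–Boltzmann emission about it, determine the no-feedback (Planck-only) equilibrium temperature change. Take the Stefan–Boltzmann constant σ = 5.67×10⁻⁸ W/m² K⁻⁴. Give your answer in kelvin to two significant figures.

Unperturbed T_e = [2010·(1−0.49)/(4σ)]^¼ = 259.3 K.
TOA radiative forcing: ΔF = −S·Δα/4 = −2010·(+0.048)/4 = -24.12 W/m².
Planck response: λ_P = 4σT_e³ = 4·5.67×10⁻⁸·(259.3)³ = 3.954 W/m²/K.
Hence the no-feedback warming is ΔF/(4σT_e³) = -6.10 K.

-6.1 K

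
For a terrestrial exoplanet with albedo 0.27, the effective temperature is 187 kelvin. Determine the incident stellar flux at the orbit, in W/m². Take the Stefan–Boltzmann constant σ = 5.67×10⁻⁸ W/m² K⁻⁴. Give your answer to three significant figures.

380 W/m²

Invert the energy balance for S: S = 4σT⁴/(1−α).
σT⁴ = 5.67×10⁻⁸·(187)⁴ = 69.33 W/m².
So S = 4×69.33/(1−0.27) = 379.9 W/m².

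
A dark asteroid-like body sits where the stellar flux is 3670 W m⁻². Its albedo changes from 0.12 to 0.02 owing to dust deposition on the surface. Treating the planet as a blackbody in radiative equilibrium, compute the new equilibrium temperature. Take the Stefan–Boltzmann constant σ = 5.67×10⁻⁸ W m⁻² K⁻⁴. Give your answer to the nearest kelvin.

355 K

New equilibrium: T₂ = [(1−0.02)·3670/(4σ)]^(1/4) = 354.9 K.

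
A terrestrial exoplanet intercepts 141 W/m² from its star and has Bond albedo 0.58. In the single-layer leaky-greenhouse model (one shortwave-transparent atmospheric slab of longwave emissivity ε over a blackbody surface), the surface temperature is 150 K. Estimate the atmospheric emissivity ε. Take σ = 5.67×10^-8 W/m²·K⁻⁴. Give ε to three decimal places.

First, T_e = [141.0·(1−0.58)/(4σ)]^(1/4) = 127.1 K.
Since (2−ε)/2 = (T_e/T_s)⁴ = 0.5158, ε = 0.9684.

0.968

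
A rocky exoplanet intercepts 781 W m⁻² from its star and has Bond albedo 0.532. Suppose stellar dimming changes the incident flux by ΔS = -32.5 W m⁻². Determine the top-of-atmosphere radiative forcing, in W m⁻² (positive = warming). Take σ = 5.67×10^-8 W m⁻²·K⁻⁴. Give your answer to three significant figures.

-3.80 W m⁻²

TOA radiative forcing: ΔF = (1−α)ΔS/4 = 0.468·(-32.5)/4 = -3.802 W m⁻².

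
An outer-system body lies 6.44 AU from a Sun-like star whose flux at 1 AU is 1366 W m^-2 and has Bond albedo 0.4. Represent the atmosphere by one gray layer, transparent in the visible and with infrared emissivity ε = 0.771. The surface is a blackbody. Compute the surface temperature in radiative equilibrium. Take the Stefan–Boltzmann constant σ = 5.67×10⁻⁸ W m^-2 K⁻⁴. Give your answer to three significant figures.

109 K

Irradiance scales as 1/d², so S = 1366 W m^-2 × (1/6.44)² = 32.94 W m^-2.
Effective emission temperature (TOA balance): σT_e⁴ = S(1−α)/4 = 4.940 W m^-2 → T_e = 96.62 K.
The surface balance (absorbed SW + ε·downward IR = σT_s⁴) with T_a⁴ = T_s⁴/2 reduces to T_s = T_e·[2/(2−ε)]^¼ = 109.1 K.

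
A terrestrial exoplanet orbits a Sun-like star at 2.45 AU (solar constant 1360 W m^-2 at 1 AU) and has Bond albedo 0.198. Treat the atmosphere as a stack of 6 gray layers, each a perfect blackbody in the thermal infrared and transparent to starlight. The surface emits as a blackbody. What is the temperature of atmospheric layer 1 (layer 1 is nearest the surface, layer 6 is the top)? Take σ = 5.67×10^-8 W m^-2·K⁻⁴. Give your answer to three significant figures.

By the inverse-square law, S = 1360/2.45² = 226.6 W m^-2.
OLR = S(1−α)/4 = 45.43 W m^-2; the top layer radiates at T_e = 168.2 K.
Each opaque layer satisfies 2T_j⁴ = T_{j−1}⁴ + T_{j+1}⁴, giving T_k⁴ = (N+1−k)T_e⁴.
With k = 1: T_1 = (6+1−1)^¼·168.2 K = 263.3 K.

263 kelvin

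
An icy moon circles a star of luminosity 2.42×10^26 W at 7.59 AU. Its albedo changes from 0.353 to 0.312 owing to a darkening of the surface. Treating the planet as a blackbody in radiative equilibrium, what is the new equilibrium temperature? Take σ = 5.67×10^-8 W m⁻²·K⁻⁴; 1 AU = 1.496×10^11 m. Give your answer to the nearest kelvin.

82 kelvin

d = 7.59 × 1.496×10^11 m = 1.135×10^12 m.
Spreading L over a sphere of radius d: S = 2.42×10^26/(4π·1.14×10^12²) = 14.94 W m⁻².
New equilibrium: T₂ = [(1−0.312)·14.94/(4σ)]^(1/4) = 82.04 K.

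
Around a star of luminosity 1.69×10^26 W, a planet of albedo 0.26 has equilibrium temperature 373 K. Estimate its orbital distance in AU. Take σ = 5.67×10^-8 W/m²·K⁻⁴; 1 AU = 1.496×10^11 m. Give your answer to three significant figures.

0.318 AU

Energy balance gives S = 4σT⁴/(1−α) = 5933 W/m².
From L = 4πd²S, d = √(1.69×10^26/(4π·5933)) = 4.761×10^10 m = 0.3183 AU.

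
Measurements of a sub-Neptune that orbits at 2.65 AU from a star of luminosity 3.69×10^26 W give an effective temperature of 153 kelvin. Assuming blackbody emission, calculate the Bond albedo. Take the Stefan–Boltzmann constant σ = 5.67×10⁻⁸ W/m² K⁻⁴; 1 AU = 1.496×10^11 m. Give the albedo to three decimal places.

0.335

Orbital distance: d = 2.65 AU = 3.964×10^11 m.
Flux at the orbit: S = L/(4πd²) = 3.69×10^26/(4π·(3.96×10^11)²) = 186.8 W/m².
From σT⁴ = S(1−α)/4 we invert for α: 1−α = 4σT⁴/S.
4σT⁴ = 4·5.67×10⁻⁸·(153)⁴ = 124.3 W/m².
Hence α = 1 − 124.3/186.8 = 0.3348.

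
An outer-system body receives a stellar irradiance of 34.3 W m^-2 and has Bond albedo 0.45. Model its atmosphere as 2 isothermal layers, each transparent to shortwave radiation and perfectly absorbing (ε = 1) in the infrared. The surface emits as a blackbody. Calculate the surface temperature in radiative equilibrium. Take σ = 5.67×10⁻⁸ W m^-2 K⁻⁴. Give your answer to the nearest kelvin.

The effective emission temperature is T_e = [S(1−α)/(4σ)]^¼ = 95.50 K.
For an N-layer opaque stack, T_s⁴ = (N+1)T_e⁴, hence T_s = (3)^(1/4)×95.50 K = 125.7 K.

126 kelvin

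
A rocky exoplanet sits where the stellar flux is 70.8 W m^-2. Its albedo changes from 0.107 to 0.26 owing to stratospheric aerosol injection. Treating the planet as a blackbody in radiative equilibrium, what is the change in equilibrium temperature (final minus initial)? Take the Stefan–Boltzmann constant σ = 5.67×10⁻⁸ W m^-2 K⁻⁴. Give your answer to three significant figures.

-5.93 K

Before: T₁ = [70.80·0.893/(4σ)]^(1/4) = 129.2 K.
Final:   T₂ = [S(1−0.26)/(4σ)]^(1/4) = 123.3 K.
ΔT = T₂ − T₁ = -5.931 K.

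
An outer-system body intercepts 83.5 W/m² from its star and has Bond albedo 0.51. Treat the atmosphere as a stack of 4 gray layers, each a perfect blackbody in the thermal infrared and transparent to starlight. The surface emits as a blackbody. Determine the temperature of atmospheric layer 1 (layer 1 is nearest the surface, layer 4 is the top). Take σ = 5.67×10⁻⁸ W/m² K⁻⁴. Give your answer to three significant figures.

Top-of-atmosphere balance: σT_e⁴ = S(1−α)/4 = 10.23 W/m² → T_e = 115.9 K.
In the N-layer model, layer k (counted from the surface) has T_k = (N+1−k)^(1/4)·T_e.
With k = 1: T_1 = (4+1−1)^¼·115.9 K = 163.9 K.

164 K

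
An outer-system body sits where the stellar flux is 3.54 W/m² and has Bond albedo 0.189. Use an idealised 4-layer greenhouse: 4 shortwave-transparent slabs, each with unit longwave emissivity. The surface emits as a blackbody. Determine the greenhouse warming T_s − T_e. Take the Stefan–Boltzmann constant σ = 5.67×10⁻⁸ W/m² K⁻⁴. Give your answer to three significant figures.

29.5 kelvin

The effective emission temperature is T_e = [S(1−α)/(4σ)]^¼ = 59.65 K.
Surface: T_s = (5)^¼·T_e = 89.19 K.
So the greenhouse effect raises the surface by 89.19 − 59.65 = 29.55 K.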